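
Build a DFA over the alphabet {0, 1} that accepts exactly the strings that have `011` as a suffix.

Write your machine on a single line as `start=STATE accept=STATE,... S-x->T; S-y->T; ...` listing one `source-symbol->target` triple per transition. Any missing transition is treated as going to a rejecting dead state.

start=A; accept=D; A-0->B; A-1->A; B-0->B; B-1->C; C-0->B; C-1->D; D-0->B; D-1->A

Let each state record the length of the longest suffix of the input read so far that is also a prefix of `011`. B means the last symbol is `0`; C means the last 2 symbols are `01`; D means the last 3 symbols are `011`. Accept only at D, where the string currently ends in `011`.
With 4 states:
       0  1 
>  A   B  A 
   B   B  C 
   C   B  D 
 * D   B  A 
(> = start, * = accepting)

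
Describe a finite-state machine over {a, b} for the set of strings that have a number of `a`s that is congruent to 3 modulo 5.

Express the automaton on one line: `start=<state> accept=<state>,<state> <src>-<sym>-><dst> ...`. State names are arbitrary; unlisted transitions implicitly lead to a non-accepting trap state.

The only thing that matters is how many `a`s have appeared, reduced mod 5. Use one state per residue: q0 for 0, …, q4 for 4. Reading `a` moves to the next residue; anything else stays put. q3 is accepting.
5 states suffice.
        a   b  
>  q0   q1  q0 
   q1   q2  q1 
   q2   q3  q2 
 * q3   q4  q3 
   q4   q0  q4 
(> = start, * = accepting)

start=q0 accept=q3 q0-a->q1 q0-b->q0 q1-a->q2 q1-b->q1 q2-a->q3 q2-b->q2 q3-a->q4 q3-b->q3 q4-a->q0 q4-b->q4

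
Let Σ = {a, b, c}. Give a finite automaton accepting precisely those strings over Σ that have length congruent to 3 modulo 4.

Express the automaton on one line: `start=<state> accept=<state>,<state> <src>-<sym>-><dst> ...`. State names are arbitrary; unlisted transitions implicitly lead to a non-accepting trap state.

start=q0 accept=q3 q0-a->q1 q0-b->q1 q0-c->q1 q1-a->q2 q1-b->q2 q1-c->q2 q2-a->q3 q2-b->q3 q2-c->q3 q3-a->q0 q3-b->q0 q3-c->q0

Count input length modulo 4: every symbol advances one step around the cycle q0 → q1 → q2 → q3 → q0. Accept at q3.
A 4-state machine:
        a   b   c  
>  q0   q1  q1  q1 
   q1   q2  q2  q2 
   q2   q3  q3  q3 
 * q3   q0  q0  q0 
(> = start, * = accepting)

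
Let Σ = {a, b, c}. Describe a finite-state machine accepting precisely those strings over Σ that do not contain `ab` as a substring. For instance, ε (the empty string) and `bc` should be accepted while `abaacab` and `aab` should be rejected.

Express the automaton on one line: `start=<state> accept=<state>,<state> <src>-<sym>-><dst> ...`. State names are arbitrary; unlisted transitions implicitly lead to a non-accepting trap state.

This is the complement of 'contains `ab`'. Use the same substring-matching states — S0 through S2 holding how much of `ab` has just been matched — but flip the accepting set: everything except the trap S2 accepts.
A 3-state machine:
        a   b   c  
>* S0   S1  S0  S0 
 * S1   S1  S2  S0 
   S2   S2  S2  S2 
(> = start, * = accepting)

start=S0 accept=S0,S1 S0-a->S1 S0-b->S0 S0-c->S0 S1-a->S1 S1-b->S2 S1-c->S0 S2-a->S2 S2-b->S2 S2-c->S2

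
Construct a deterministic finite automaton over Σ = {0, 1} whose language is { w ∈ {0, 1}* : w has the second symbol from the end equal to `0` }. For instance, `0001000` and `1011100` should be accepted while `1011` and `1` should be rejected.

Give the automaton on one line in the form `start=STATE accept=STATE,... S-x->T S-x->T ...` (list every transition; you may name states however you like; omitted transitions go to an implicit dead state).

A DFA must remember the last 2 symbols (since which symbol is second-to-last isn't known until the input ends). Use one state per possible window of the last ≤2 symbols; accept from those whose window starts with `0`.
With 7 states:
        0   1  
>  S0   S1  S2 
   S1   S3  S4 
   S2   S5  S6 
 * S3   S3  S4 
 * S4   S5  S6 
   S5   S3  S4 
   S6   S5  S6 
(> = start, * = accepting)

start=S0 accept=S3,S4 S0-0->S1 S0-1->S2 S1-0->S3 S1-1->S4 S2-0->S5 S2-1->S6 S3-0->S3 S3-1->S4 S4-0->S5 S4-1->S6 S5-0->S3 S5-1->S4 S6-0->S5 S6-1->S6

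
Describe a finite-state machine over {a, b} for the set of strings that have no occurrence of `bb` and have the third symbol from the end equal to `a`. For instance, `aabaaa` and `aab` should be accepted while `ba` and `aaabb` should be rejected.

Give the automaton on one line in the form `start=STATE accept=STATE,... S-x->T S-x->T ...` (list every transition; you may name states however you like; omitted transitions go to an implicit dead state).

start=S0 accept=S6,S7,S8 S0-a->S1 S0-b->S2 S1-a->S3 S1-b->S4 S2-a->S1 S2-b->S5 S3-a->S6 S3-b->S7 S4-a->S8 S4-b->S5 S5-a->S5 S5-b->S5 S6-a->S6 S6-b->S7 S7-a->S8 S7-b->S5 S8-a->S3 S8-b->S4

Run two small machines in parallel and take their product. The first has 3 states tracking partial matches of the forbidden pattern `bb`; the second has 15 states tracking the last 3 symbols read. A product state is a pair (one from each), accepting exactly when both do. After merging equivalent states the machine shrinks.
9 states suffice.
        a   b  
>  S0   S1  S2 
   S1   S3  S4 
   S2   S1  S5 
   S3   S6  S7 
   S4   S8  S5 
   S5   S5  S5 
 * S6   S6  S7 
 * S7   S8  S5 
 * S8   S3  S4 
(> = start, * = accepting)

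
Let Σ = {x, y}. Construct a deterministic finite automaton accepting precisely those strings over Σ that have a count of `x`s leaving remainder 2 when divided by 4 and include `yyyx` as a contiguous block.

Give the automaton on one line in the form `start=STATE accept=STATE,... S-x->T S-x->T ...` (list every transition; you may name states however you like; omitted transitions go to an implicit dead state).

start=q0 accept=q16 q0-x->q1 q0-y->q2 q1-x->q3 q1-y->q4 q2-x->q1 q2-y->q5 q3-x->q6 q3-y->q7 q4-x->q3 q4-y->q8 q5-x->q1 q5-y->q9 q6-x->q0 q6-y->q10 q7-x->q6 q7-y->q11 q8-x->q3 q8-y->q12 q9-x->q13 q9-y->q9 q10-x->q0 q10-y->q14 q11-x->q6 q11-y->q15 q12-x->q16 q12-y->q12 q13-x->q16 q13-y->q13 q14-x->q0 q14-y->q17 q15-x->q18 q15-y->q15 q16-x->q18 q16-y->q16 q17-x->q19 q17-y->q17 q18-x->q19 q18-y->q18 q19-x->q13 q19-y->q19

Build one automaton per condition and run them in lockstep. The first has 4 states tracking the count of `x`s modulo 4; the second has 5 states tracking whether and how much of `yyyx` has been seen. A product state is a pair (one from each), accepting exactly when both do.
20 states suffice.
          x    y  
>  q0     q1   q2 
   q1     q3   q4 
   q2     q1   q5 
   q3     q6   q7 
   q4     q3   q8 
   q5     q1   q9 
   q6     q0  q10 
   q7     q6  q11 
   q8     q3  q12 
   q9    q13   q9 
   q10    q0  q14 
   q11    q6  q15 
   q12   q16  q12 
   q13   q16  q13 
   q14    q0  q17 
   q15   q18  q15 
 * q16   q18  q16 
   q17   q19  q17 
   q18   q19  q18 
   q19   q13  q19 
(> = start, * = accepting)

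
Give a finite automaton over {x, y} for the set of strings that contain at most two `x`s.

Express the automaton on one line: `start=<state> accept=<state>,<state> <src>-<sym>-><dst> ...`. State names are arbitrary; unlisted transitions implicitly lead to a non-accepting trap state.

start=S0 accept=S0,S1,S2 S0-x->S1 S0-y->S0 S1-x->S2 S1-y->S1 S2-x->S3 S2-y->S2 S3-x->S3 S3-y->S3

Only the number of `x`s matters, and only up to 3. Make a chain S0 → S1 → S2 → S3 advanced by each `x` (with S3 absorbing); every other symbol self-loops. The accepting set is {S0, S1, S2}.
A 4-state machine:
        x   y  
>* S0   S1  S0 
 * S1   S2  S1 
 * S2   S3  S2 
   S3   S3  S3 
(> = start, * = accepting)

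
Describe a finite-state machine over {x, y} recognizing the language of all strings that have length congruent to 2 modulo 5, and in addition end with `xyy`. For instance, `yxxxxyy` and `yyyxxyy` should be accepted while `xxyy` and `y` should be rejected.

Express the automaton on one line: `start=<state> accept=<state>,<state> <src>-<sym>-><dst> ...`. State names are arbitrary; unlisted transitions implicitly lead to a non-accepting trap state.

start=q0 accept=q7 q0-x->q1 q0-y->q1 q1-x->q2 q1-y->q2 q2-x->q3 q2-y->q3 q3-x->q4 q3-y->q4 q4-x->q5 q4-y->q0 q5-x->q1 q5-y->q6 q6-x->q2 q6-y->q7 q7-x->q3 q7-y->q3

Handle the two conditions separately and then intersect. The first has 5 states tracking the input length modulo 5; the second has 4 states tracking how much of the suffix `xyy` has currently been matched. A product state is a pair (one from each), accepting exactly when both do. Minimizing collapses redundant product states.
An 8-state machine:
        x   y  
>  q0   q1  q1 
   q1   q2  q2 
   q2   q3  q3 
   q3   q4  q4 
   q4   q5  q0 
   q5   q1  q6 
   q6   q2  q7 
 * q7   q3  q3 
(> = start, * = accepting)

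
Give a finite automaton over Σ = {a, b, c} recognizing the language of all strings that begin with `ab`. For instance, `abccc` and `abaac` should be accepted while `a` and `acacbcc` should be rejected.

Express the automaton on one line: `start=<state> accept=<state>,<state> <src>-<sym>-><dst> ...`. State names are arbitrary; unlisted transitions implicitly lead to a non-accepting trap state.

Check the first 2 symbols one by one: q0 through q1 record how many have matched `ab` so far; any wrong symbol goes to the dead state q3. After all 2 match we enter the accepting sink q2.
        a   b   c  
>  q0   q1  q3  q3 
   q1   q3  q2  q3 
 * q2   q2  q2  q2 
   q3   q3  q3  q3 
(> = start, * = accepting)

start=q0 accept=q2 q0-a->q1 q0-b->q3 q0-c->q3 q1-a->q3 q1-b->q2 q1-c->q3 q2-a->q2 q2-b->q2 q2-c->q2 q3-a->q3 q3-b->q3 q3-c->q3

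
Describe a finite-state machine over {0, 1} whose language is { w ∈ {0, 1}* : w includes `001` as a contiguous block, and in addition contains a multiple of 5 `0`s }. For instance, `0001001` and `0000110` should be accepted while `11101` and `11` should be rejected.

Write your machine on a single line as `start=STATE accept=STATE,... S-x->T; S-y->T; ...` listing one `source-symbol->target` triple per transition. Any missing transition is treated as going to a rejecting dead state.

Handle the two conditions separately and then intersect. One (4 states) tracks whether and how much of `001` has been seen; the other (5 states) tracks the count of `0`s modulo 5. Each combined state is a pair, one component from each; accept when both components accept.
          0    1  
>  S0     S1   S0 
   S1     S2   S3 
   S2     S4   S5 
   S3     S6   S3 
   S4     S7   S8 
   S5     S8   S5 
   S6     S4   S9 
   S7    S10  S11 
   S8    S11   S8 
   S9    S12   S9 
   S10   S13  S14 
   S11   S14  S11 
   S12    S7  S15 
   S13    S2  S16 
 * S14   S16  S14 
   S15   S17  S15 
   S16    S5  S16 
   S17   S10  S18 
   S18   S19  S18 
   S19   S13   S0 
(> = start, * = accepting)

start=S0; accept=S14; S0-0->S1; S0-1->S0; S1-0->S2; S1-1->S3; S2-0->S4; S2-1->S5; S3-0->S6; S3-1->S3; S4-0->S7; S4-1->S8; S5-0->S8; S5-1->S5; S6-0->S4; S6-1->S9; S7-0->S10; S7-1->S11; S8-0->S11; S8-1->S8; S9-0->S12; S9-1->S9; S10-0->S13; S10-1->S14; S11-0->S14; S11-1->S11; S12-0->S7; S12-1->S15; S13-0->S2; S13-1->S16; S14-0->S16; S14-1->S14; S15-0->S17; S15-1->S15; S16-0->S5; S16-1->S16; S17-0->S10; S17-1->S18; S18-0->S19; S18-1->S18; S19-0->S13; S19-1->S0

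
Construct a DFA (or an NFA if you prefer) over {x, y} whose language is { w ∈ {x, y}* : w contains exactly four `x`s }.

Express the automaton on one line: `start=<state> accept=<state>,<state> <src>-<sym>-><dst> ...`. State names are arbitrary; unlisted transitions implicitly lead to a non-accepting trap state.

start=S0 accept=S4 S0-x->S1 S0-y->S0 S1-x->S2 S1-y->S1 S2-x->S3 S2-y->S2 S3-x->S4 S3-y->S3 S4-x->S5 S4-y->S4 S5-x->S5 S5-y->S5

Count `x`s, saturating at 5: states S0 through S4 mean 0 through 4 `x`s seen; S5 means more than 4. Each `x` increments (capped at S5); other symbols loop. Accept from {S4}.
        x   y  
>  S0   S1  S0 
   S1   S2  S1 
   S2   S3  S2 
   S3   S4  S3 
 * S4   S5  S4 
   S5   S5  S5 
(> = start, * = accepting)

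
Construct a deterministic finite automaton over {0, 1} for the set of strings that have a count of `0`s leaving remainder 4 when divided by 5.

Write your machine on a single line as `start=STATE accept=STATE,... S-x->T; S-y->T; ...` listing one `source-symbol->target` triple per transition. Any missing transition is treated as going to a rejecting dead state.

start=A; accept=E; A-0->B; A-1->A; B-0->C; B-1->B; C-0->D; C-1->C; D-0->E; D-1->D; E-0->A; E-1->E

The only thing that matters is how many `0`s have appeared, reduced mod 5. Use one state per residue: A for 0, …, E for 4. Reading `0` moves to the next residue; anything else stays put. E is accepting.
A 5-state machine:
       0  1 
>  A   B  A 
   B   C  B 
   C   D  C 
   D   E  D 
 * E   A  E 
(> = start, * = accepting)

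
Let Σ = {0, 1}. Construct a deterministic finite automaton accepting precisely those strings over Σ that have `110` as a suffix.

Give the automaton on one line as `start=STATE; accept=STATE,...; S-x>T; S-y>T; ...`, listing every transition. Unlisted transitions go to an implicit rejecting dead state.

start=S0; accept=S3; S0-0>S0; S0-1>S1; S1-0>S0; S1-1>S2; S2-0>S3; S2-1>S2; S3-0>S0; S3-1>S1

Remember how much of `110` the current input suffix matches. State S0 means no match yet; S1 means the last symbol is `1`; S2 means the last 2 symbols are `11`; S3 means the last 3 symbols are `110`. Only S3 accepts. On a mismatch, fall back to the longest proper suffix that is still a prefix of `110`.
4 states suffice.
        0   1  
>  S0   S0  S1 
   S1   S0  S2 
   S2   S3  S2 
 * S3   S0  S1 
(> = start, * = accepting)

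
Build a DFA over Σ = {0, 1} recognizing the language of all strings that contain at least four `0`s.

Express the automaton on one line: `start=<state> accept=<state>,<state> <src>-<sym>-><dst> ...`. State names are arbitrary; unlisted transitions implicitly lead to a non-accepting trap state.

Count `0`s, saturating at 5: states q0 through q4 mean 0 through 4 `0`s seen; q5 means more than 4. Each `0` increments (capped at q5); other symbols loop. Accept from {q4, q5}.
A 6-state machine:
        0   1  
>  q0   q1  q0 
   q1   q2  q1 
   q2   q3  q2 
   q3   q4  q3 
 * q4   q5  q4 
 * q5   q5  q5 
(> = start, * = accepting)

start=q0 accept=q4,q5 q0-0->q1 q0-1->q0 q1-0->q2 q1-1->q1 q2-0->q3 q2-1->q2 q3-0->q4 q3-1->q3 q4-0->q5 q4-1->q4 q5-0->q5 q5-1->q5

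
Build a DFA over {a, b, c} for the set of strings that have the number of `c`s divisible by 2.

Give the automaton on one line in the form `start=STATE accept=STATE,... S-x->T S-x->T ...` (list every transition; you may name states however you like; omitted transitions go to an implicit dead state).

start=S0 accept=S0 S0-a->S0 S0-b->S0 S0-c->S1 S1-a->S1 S1-b->S1 S1-c->S0

The only thing that matters is how many `c`s have appeared, reduced mod 2. Use one state per residue: S0 for 0, …, S1 for 1. Reading `c` moves to the next residue; anything else stays put. S0 is accepting.
        a   b   c  
>* S0   S0  S0  S1 
   S1   S1  S1  S0 
(> = start, * = accepting)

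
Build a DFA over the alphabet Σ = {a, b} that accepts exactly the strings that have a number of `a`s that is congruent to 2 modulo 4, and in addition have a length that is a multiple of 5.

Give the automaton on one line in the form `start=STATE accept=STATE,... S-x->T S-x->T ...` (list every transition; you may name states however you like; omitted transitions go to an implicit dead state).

Handle the two conditions separately and then intersect. One (4 states) tracks the count of `a`s modulo 4; the other (5 states) tracks the input length modulo 5. Each combined state is a pair, one component from each; accept when both components accept.
          a    b  
>  q0     q1   q2 
   q1     q3   q4 
   q2     q4   q5 
   q3     q6   q7 
   q4     q7   q8 
   q5     q8   q9 
   q6    q10  q11 
   q7    q11  q12 
   q8    q12  q13 
   q9    q13  q10 
   q10   q14   q0 
   q11    q0  q15 
   q12   q15  q16 
   q13   q16  q14 
   q14   q17   q1 
   q15    q2  q18 
 * q16   q18  q17 
   q17   q19   q3 
   q18    q5  q19 
   q19    q9   q6 
(> = start, * = accepting)

start=q0 accept=q16 q0-a->q1 q0-b->q2 q1-a->q3 q1-b->q4 q2-a->q4 q2-b->q5 q3-a->q6 q3-b->q7 q4-a->q7 q4-b->q8 q5-a->q8 q5-b->q9 q6-a->q10 q6-b->q11 q7-a->q11 q7-b->q12 q8-a->q12 q8-b->q13 q9-a->q13 q9-b->q10 q10-a->q14 q10-b->q0 q11-a->q0 q11-b->q15 q12-a->q15 q12-b->q16 q13-a->q16 q13-b->q14 q14-a->q17 q14-b->q1 q15-a->q2 q15-b->q18 q16-a->q18 q16-b->q17 q17-a->q19 q17-b->q3 q18-a->q5 q18-b->q19 q19-a->q9 q19-b->q6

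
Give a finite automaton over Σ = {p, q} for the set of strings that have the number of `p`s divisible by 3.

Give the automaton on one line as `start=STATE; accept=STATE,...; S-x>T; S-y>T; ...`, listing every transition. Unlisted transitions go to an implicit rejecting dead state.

start=S0; accept=S0; S0-p>S1; S0-q>S0; S1-p>S2; S1-q>S1; S2-p>S0; S2-q>S2

Keep the running count of `p`s modulo 3: each `p` advances along the cycle S0 → S1 → S2 → S0 while other symbols loop. Accept at S0.
With 3 states:
        p   q  
>* S0   S1  S0 
   S1   S2  S1 
   S2   S0  S2 
(> = start, * = accepting)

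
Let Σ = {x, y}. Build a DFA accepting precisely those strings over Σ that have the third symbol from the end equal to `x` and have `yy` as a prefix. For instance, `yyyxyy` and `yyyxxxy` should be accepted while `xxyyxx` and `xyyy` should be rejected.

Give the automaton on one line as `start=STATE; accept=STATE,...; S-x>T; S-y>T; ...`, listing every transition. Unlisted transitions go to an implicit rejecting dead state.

start=A; accept=H,I,J,K; A-x>B; A-y>C; B-x>B; B-y>B; C-x>B; C-y>D; D-x>E; D-y>D; E-x>F; E-y>G; F-x>H; F-y>I; G-x>J; G-y>K; H-x>H; H-y>I; I-x>J; I-y>K; J-x>F; J-y>G; K-x>E; K-y>D

Handle the two conditions separately and then intersect. The first has 15 states tracking the last 3 symbols read; the second has 4 states tracking whether the input so far still matches the prefix `yy`. A product state is a pair (one from each), accepting exactly when both do. Minimizing collapses redundant product states.
       x  y 
>  A   B  C 
   B   B  B 
   C   B  D 
   D   E  D 
   E   F  G 
   F   H  I 
   G   J  K 
 * H   H  I 
 * I   J  K 
 * J   F  G 
 * K   E  D 
(> = start, * = accepting)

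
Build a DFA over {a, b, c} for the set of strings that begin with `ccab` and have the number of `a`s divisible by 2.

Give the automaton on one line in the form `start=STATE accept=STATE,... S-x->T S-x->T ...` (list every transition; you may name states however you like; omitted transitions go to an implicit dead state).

Run two small machines in parallel and take their product. One (6 states) tracks whether the input so far still matches the prefix `ccab`; the other (2 states) tracks the count of `a`s modulo 2. Each combined state is a pair, one component from each; accept when both components accept. Minimizing collapses redundant product states.
With 7 states:
        a   b   c  
>  q0   q1  q1  q2 
   q1   q1  q1  q1 
   q2   q1  q1  q3 
   q3   q4  q1  q1 
   q4   q1  q5  q1 
   q5   q6  q5  q5 
 * q6   q5  q6  q6 
(> = start, * = accepting)

start=q0 accept=q6 q0-a->q1 q0-b->q1 q0-c->q2 q1-a->q1 q1-b->q1 q1-c->q1 q2-a->q1 q2-b->q1 q2-c->q3 q3-a->q4 q3-b->q1 q3-c->q1 q4-a->q1 q4-b->q5 q4-c->q1 q5-a->q6 q5-b->q5 q5-c->q5 q6-a->q5 q6-b->q6 q6-c->q6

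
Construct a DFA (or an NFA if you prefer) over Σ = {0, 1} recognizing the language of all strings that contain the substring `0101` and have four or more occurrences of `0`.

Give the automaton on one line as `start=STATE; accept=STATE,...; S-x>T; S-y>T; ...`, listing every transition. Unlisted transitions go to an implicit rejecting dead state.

start=q0; accept=q14; q0-0>q1; q0-1>q0; q1-0>q2; q1-1>q3; q2-0>q4; q2-1>q5; q3-0>q6; q3-1>q7; q4-0>q4; q4-1>q8; q5-0>q9; q5-1>q10; q6-0>q4; q6-1>q11; q7-0>q2; q7-1>q7; q8-0>q12; q8-1>q10; q9-0>q4; q9-1>q13; q10-0>q4; q10-1>q10; q11-0>q13; q11-1>q11; q12-0>q4; q12-1>q14; q13-0>q14; q13-1>q13; q14-0>q14; q14-1>q14

Build one automaton per condition and run them in lockstep. One (5 states) tracks whether and how much of `0101` has been seen; the other (6 states) tracks the count of `0`s, saturating at 5. Each combined state is a pair, one component from each; accept when both components accept. Equivalent product states are then merged.
          0    1  
>  q0     q1   q0 
   q1     q2   q3 
   q2     q4   q5 
   q3     q6   q7 
   q4     q4   q8 
   q5     q9  q10 
   q6     q4  q11 
   q7     q2   q7 
   q8    q12  q10 
   q9     q4  q13 
   q10    q4  q10 
   q11   q13  q11 
   q12    q4  q14 
   q13   q14  q13 
 * q14   q14  q14 
(> = start, * = accepting)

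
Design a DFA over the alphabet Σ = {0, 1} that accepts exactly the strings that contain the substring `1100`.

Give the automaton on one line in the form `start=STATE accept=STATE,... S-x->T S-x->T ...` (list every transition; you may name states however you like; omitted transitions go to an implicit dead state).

States q0..q3 record the length of the longest prefix of `1100` that matches the current input suffix. Reaching q4 means `1100` has been seen, and we stay there forever. Accept from q4.
5 states suffice.
        0   1  
>  q0   q0  q1 
   q1   q0  q2 
   q2   q3  q2 
   q3   q4  q1 
 * q4   q4  q4 
(> = start, * = accepting)

start=q0 accept=q4 q0-0->q0 q0-1->q1 q1-0->q0 q1-1->q2 q2-0->q3 q2-1->q2 q3-0->q4 q3-1->q1 q4-0->q4 q4-1->q4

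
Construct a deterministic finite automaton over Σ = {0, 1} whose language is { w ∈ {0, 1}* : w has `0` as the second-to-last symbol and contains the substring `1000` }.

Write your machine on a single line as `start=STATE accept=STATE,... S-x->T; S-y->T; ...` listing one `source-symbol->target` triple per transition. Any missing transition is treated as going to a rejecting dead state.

start=A; accept=E,F; A-0->A; A-1->B; B-0->C; B-1->B; C-0->D; C-1->B; D-0->E; D-1->B; E-0->E; E-1->F; F-0->G; F-1->H; G-0->E; G-1->F; H-0->G; H-1->H

Build one automaton per condition and run them in lockstep. One (7 states) tracks the last 2 symbols read; the other (5 states) tracks whether and how much of `1000` has been seen. Each combined state is a pair, one component from each; accept when both components accept. Equivalent product states are then merged.
       0  1 
>  A   A  B 
   B   C  B 
   C   D  B 
   D   E  B 
 * E   E  F 
 * F   G  H 
   G   E  F 
   H   G  H 
(> = start, * = accepting)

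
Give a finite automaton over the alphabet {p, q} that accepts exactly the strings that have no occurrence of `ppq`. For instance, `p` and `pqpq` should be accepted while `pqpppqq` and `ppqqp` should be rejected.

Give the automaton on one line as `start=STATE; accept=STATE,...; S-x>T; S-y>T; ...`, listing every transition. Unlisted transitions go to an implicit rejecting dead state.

This is the complement of 'contains `ppq`'. Use the same substring-matching states — S0 through S3 holding how much of `ppq` has just been matched — but flip the accepting set: everything except the trap S3 accepts.
A 4-state machine:
        p   q  
>* S0   S1  S0 
 * S1   S2  S0 
 * S2   S2  S3 
   S3   S3  S3 
(> = start, * = accepting)

start=S0; accept=S0,S1,S2; S0-p>S1; S0-q>S0; S1-p>S2; S1-q>S0; S2-p>S2; S2-q>S3; S3-p>S3; S3-q>S3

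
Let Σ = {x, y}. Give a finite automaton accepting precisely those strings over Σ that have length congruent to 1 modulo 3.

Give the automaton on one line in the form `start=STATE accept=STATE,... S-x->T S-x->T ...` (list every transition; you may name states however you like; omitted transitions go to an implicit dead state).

start=q0 accept=q1 q0-x->q1 q0-y->q1 q1-x->q2 q1-y->q2 q2-x->q0 q2-y->q0

Only the length mod 3 matters, so use a 3-cycle: from any state, every input symbol moves to the next state, wrapping q2 back to q0. Mark q1 accepting.
With 3 states:
        x   y  
>  q0   q1  q1 
 * q1   q2  q2 
   q2   q0  q0 
(> = start, * = accepting)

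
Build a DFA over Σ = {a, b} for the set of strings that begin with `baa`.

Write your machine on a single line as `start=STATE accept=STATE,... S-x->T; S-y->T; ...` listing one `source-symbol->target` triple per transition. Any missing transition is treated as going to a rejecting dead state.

start=q0; accept=q3; q0-a->q4; q0-b->q1; q1-a->q2; q1-b->q4; q2-a->q3; q2-b->q4; q3-a->q3; q3-b->q3; q4-a->q4; q4-b->q4

Walk along `baa` while the input agrees: from q0 take `b` to q1, and so on. Any deviation drops to the rejecting sink q4. Once q3 is reached the prefix is confirmed and every continuation is accepted.
A 5-state machine:
        a   b  
>  q0   q4  q1 
   q1   q2  q4 
   q2   q3  q4 
 * q3   q3  q3 
   q4   q4  q4 
(> = start, * = accepting)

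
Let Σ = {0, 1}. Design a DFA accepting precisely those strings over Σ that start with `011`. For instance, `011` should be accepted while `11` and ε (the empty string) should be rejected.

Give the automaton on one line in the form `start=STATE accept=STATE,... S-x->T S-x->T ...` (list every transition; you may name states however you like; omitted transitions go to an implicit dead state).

Check the first 3 symbols one by one: A through C record how many have matched `011` so far; any wrong symbol goes to the dead state E. After all 3 match we enter the accepting sink D.
5 states suffice.
       0  1 
>  A   B  E 
   B   E  C 
   C   E  D 
 * D   D  D 
   E   E  E 
(> = start, * = accepting)

start=A accept=D A-0->B A-1->E B-0->E B-1->C C-0->E C-1->D D-0->D D-1->D E-0->E E-1->E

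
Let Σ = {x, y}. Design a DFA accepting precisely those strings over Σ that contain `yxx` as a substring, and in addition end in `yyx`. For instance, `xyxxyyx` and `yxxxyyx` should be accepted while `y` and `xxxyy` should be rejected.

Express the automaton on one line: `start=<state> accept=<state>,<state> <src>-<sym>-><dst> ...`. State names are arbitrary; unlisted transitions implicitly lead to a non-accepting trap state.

Run two small machines in parallel and take their product. The first has 4 states tracking whether and how much of `yxx` has been seen; the second has 4 states tracking how much of the suffix `yyx` has currently been matched. A product state is a pair (one from each), accepting exactly when both do.
        x   y  
>  q0   q0  q1 
   q1   q2  q3 
   q2   q4  q1 
   q3   q5  q3 
   q4   q4  q6 
   q5   q4  q1 
   q6   q4  q7 
   q7   q8  q7 
 * q8   q4  q6 
(> = start, * = accepting)

start=q0 accept=q8 q0-x->q0 q0-y->q1 q1-x->q2 q1-y->q3 q2-x->q4 q2-y->q1 q3-x->q5 q3-y->q3 q4-x->q4 q4-y->q6 q5-x->q4 q5-y->q1 q6-x->q4 q6-y->q7 q7-x->q8 q7-y->q7 q8-x->q4 q8-y->q6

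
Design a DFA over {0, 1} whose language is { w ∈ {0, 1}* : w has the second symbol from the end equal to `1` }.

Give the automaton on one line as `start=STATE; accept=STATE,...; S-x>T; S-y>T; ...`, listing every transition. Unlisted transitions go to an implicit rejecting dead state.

start=s0; accept=s5,s6; s0-0>s1; s0-1>s2; s1-0>s3; s1-1>s4; s2-0>s5; s2-1>s6; s3-0>s3; s3-1>s4; s4-0>s5; s4-1>s6; s5-0>s3; s5-1>s4; s6-0>s5; s6-1>s6

A DFA must remember the last 2 symbols (since which symbol is second-to-last isn't known until the input ends). Use one state per possible window of the last ≤2 symbols; accept from those whose window starts with `1`.
A 7-state machine:
        0   1  
>  s0   s1  s2 
   s1   s3  s4 
   s2   s5  s6 
   s3   s3  s4 
   s4   s5  s6 
 * s5   s3  s4 
 * s6   s5  s6 
(> = start, * = accepting)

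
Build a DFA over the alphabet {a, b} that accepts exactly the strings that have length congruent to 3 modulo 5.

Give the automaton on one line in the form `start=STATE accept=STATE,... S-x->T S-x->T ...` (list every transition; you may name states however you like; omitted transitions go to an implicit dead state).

Count input length modulo 5: every symbol advances one step around the cycle q0 → q1 → q2 → q3 → q4 → q0. Accept at q3.
A 5-state machine:
        a   b  
>  q0   q1  q1 
   q1   q2  q2 
   q2   q3  q3 
 * q3   q4  q4 
   q4   q0  q0 
(> = start, * = accepting)

start=q0 accept=q3 q0-a->q1 q0-b->q1 q1-a->q2 q1-b->q2 q2-a->q3 q2-b->q3 q3-a->q4 q3-b->q4 q4-a->q0 q4-b->q0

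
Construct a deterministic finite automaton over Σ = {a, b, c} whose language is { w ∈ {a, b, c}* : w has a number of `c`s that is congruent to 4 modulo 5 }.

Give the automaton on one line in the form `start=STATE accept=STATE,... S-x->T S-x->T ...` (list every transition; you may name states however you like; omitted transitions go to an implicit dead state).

The only thing that matters is how many `c`s have appeared, reduced mod 5. Use one state per residue: q0 for 0, …, q4 for 4. Reading `c` moves to the next residue; anything else stays put. q4 is accepting.
        a   b   c  
>  q0   q0  q0  q1 
   q1   q1  q1  q2 
   q2   q2  q2  q3 
   q3   q3  q3  q4 
 * q4   q4  q4  q0 
(> = start, * = accepting)

start=q0 accept=q4 q0-a->q0 q0-b->q0 q0-c->q1 q1-a->q1 q1-b->q1 q1-c->q2 q2-a->q2 q2-b->q2 q2-c->q3 q3-a->q3 q3-b->q3 q3-c->q4 q4-a->q4 q4-b->q4 q4-c->q0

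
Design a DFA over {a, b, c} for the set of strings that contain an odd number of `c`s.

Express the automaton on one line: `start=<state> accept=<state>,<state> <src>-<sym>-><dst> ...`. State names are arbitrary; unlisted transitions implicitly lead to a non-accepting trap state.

start=S0 accept=S1 S0-a->S0 S0-b->S0 S0-c->S1 S1-a->S1 S1-b->S1 S1-c->S0

Keep the running count of `c`s modulo 2: each `c` advances along the cycle S0 → S1 → S0 while other symbols loop. Accept at S1.
2 states suffice.
        a   b   c  
>  S0   S0  S0  S1 
 * S1   S1  S1  S0 
(> = start, * = accepting)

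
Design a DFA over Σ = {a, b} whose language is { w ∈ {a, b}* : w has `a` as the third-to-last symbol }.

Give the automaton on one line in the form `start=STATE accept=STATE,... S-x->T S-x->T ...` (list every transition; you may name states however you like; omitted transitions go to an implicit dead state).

Because acceptance depends on a position counted from the end, the machine has to buffer the most recent 3 symbols. Make each state the string of the last up-to-3 symbols read; on input `x` shift the window left and append `x`. Accept when the buffered window has length 3 and begins with `a`.
15 states suffice.
          a    b  
>  S0     S1   S2 
   S1     S3   S4 
   S2     S5   S6 
   S3     S7   S8 
   S4     S9  S10 
   S5    S11  S12 
   S6    S13  S14 
 * S7     S7   S8 
 * S8     S9  S10 
 * S9    S11  S12 
 * S10   S13  S14 
   S11    S7   S8 
   S12    S9  S10 
   S13   S11  S12 
   S14   S13  S14 
(> = start, * = accepting)

start=S0 accept=S7,S8,S9,S10 S0-a->S1 S0-b->S2 S1-a->S3 S1-b->S4 S2-a->S5 S2-b->S6 S3-a->S7 S3-b->S8 S4-a->S9 S4-b->S10 S5-a->S11 S5-b->S12 S6-a->S13 S6-b->S14 S7-a->S7 S7-b->S8 S8-a->S9 S8-b->S10 S9-a->S11 S9-b->S12 S10-a->S13 S10-b->S14 S11-a->S7 S11-b->S8 S12-a->S9 S12-b->S10 S13-a->S11 S13-b->S12 S14-a->S13 S14-b->S14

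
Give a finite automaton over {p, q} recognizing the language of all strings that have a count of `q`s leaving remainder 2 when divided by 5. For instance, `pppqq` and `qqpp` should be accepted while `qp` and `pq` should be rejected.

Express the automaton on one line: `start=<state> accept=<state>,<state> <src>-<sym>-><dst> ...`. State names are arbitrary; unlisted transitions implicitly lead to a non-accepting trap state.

start=S0 accept=S2 S0-p->S0 S0-q->S1 S1-p->S1 S1-q->S2 S2-p->S2 S2-q->S3 S3-p->S3 S3-q->S4 S4-p->S4 S4-q->S0

The only thing that matters is how many `q`s have appeared, reduced mod 5. Use one state per residue: S0 for 0, …, S4 for 4. Reading `q` moves to the next residue; anything else stays put. S2 is accepting.
5 states suffice.
        p   q  
>  S0   S0  S1 
   S1   S1  S2 
 * S2   S2  S3 
   S3   S3  S4 
   S4   S4  S0 
(> = start, * = accepting)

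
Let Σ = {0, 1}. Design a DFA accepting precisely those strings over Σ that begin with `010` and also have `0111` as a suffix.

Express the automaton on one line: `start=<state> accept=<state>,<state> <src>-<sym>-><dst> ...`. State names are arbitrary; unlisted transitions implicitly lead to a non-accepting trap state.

start=A accept=H A-0->B A-1->C B-0->C B-1->D C-0->C C-1->C D-0->E D-1->C E-0->E E-1->F F-0->E F-1->G G-0->E G-1->H H-0->E H-1->I I-0->E I-1->I

Run two small machines in parallel and take their product. The first has 5 states tracking whether the input so far still matches the prefix `010`; the second has 5 states tracking how much of the suffix `0111` has currently been matched. A product state is a pair (one from each), accepting exactly when both do. Equivalent product states are then merged.
       0  1 
>  A   B  C 
   B   C  D 
   C   C  C 
   D   E  C 
   E   E  F 
   F   E  G 
   G   E  H 
 * H   E  I 
   I   E  I 
(> = start, * = accepting)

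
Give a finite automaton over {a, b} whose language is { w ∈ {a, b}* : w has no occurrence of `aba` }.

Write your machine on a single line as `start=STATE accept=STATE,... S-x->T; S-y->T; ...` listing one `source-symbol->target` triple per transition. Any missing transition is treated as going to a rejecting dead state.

Track partial matches of the forbidden pattern `aba`. State S3 is a dead state reached once `aba` has occurred; every other state accepts. S0 means no part of `aba` is currently matched.
A 4-state machine:
        a   b  
>* S0   S1  S0 
 * S1   S1  S2 
 * S2   S3  S0 
   S3   S3  S3 
(> = start, * = accepting)

start=S0; accept=S0,S1,S2; S0-a->S1; S0-b->S0; S1-a->S1; S1-b->S2; S2-a->S3; S2-b->S0; S3-a->S3; S3-b->S3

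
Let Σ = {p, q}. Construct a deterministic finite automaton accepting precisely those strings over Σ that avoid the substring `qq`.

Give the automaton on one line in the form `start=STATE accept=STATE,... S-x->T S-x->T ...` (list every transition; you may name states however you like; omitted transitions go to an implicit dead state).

start=A accept=A,B A-p->A A-q->B B-p->A B-q->C C-p->C C-q->C

Track partial matches of the forbidden pattern `qq`. State C is a dead state reached once `qq` has occurred; every other state accepts. A means no part of `qq` is currently matched.
       p  q 
>* A   A  B 
 * B   A  C 
   C   C  C 
(> = start, * = accepting)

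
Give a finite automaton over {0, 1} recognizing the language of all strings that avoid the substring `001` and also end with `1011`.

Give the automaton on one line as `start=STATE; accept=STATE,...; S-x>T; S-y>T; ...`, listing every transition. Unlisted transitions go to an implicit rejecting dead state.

start=S0; accept=S6; S0-0>S1; S0-1>S2; S1-0>S3; S1-1>S2; S2-0>S4; S2-1>S2; S3-0>S3; S3-1>S3; S4-0>S3; S4-1>S5; S5-0>S4; S5-1>S6; S6-0>S4; S6-1>S2

Build one automaton per condition and run them in lockstep. One (4 states) tracks partial matches of the forbidden pattern `001`; the other (5 states) tracks how much of the suffix `1011` has currently been matched. Each combined state is a pair, one component from each; accept when both components accept. Minimizing collapses redundant product states.
A 7-state machine:
        0   1  
>  S0   S1  S2 
   S1   S3  S2 
   S2   S4  S2 
   S3   S3  S3 
   S4   S3  S5 
   S5   S4  S6 
 * S6   S4  S2 
(> = start, * = accepting)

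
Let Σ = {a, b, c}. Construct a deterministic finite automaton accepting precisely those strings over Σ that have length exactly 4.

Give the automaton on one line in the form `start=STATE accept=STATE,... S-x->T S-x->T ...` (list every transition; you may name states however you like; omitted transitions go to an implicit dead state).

Count input length up to 5: every symbol moves from S0 toward S5, which means 'more than 4' and absorbs. Accept from {S4}.
A 6-state machine:
        a   b   c  
>  S0   S1  S1  S1 
   S1   S2  S2  S2 
   S2   S3  S3  S3 
   S3   S4  S4  S4 
 * S4   S5  S5  S5 
   S5   S5  S5  S5 
(> = start, * = accepting)

start=S0 accept=S4 S0-a->S1 S0-b->S1 S0-c->S1 S1-a->S2 S1-b->S2 S1-c->S2 S2-a->S3 S2-b->S3 S2-c->S3 S3-a->S4 S3-b->S4 S3-c->S4 S4-a->S5 S4-b->S5 S4-c->S5 S5-a->S5 S5-b->S5 S5-c->S5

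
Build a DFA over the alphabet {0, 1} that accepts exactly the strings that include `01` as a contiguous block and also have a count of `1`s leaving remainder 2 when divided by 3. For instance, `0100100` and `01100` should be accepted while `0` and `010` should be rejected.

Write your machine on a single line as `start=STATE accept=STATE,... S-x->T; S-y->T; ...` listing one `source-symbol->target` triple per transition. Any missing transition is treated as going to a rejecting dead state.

start=s0; accept=s5; s0-0->s1; s0-1->s2; s1-0->s1; s1-1->s3; s2-0->s3; s2-1->s4; s3-0->s3; s3-1->s5; s4-0->s6; s4-1->s0; s5-0->s5; s5-1->s1; s6-0->s6; s6-1->s1

Run two small machines in parallel and take their product. The first has 3 states tracking whether and how much of `01` has been seen; the second has 3 states tracking the count of `1`s modulo 3. A product state is a pair (one from each), accepting exactly when both do. After merging equivalent states the machine shrinks.
        0   1  
>  s0   s1  s2 
   s1   s1  s3 
   s2   s3  s4 
   s3   s3  s5 
   s4   s6  s0 
 * s5   s5  s1 
   s6   s6  s1 
(> = start, * = accepting)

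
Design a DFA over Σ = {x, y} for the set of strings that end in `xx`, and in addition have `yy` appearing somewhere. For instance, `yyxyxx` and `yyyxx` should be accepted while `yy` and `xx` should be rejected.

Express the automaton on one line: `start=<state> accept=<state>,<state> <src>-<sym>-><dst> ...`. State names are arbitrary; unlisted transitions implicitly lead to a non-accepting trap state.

start=A accept=E A-x->A A-y->B B-x->A B-y->C C-x->D C-y->C D-x->E D-y->C E-x->E E-y->C

Handle the two conditions separately and then intersect. One (3 states) tracks how much of the suffix `xx` has currently been matched; the other (3 states) tracks whether and how much of `yy` has been seen. Each combined state is a pair, one component from each; accept when both components accept. Equivalent product states are then merged.
       x  y 
>  A   A  B 
   B   A  C 
   C   D  C 
   D   E  C 
 * E   E  C 
(> = start, * = accepting)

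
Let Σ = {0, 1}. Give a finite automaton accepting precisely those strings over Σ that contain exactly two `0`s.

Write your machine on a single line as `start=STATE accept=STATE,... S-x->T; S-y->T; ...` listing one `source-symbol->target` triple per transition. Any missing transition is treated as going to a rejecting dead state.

Only the number of `0`s matters, and only up to 3. Make a chain q0 → q1 → q2 → q3 advanced by each `0` (with q3 absorbing); every other symbol self-loops. The accepting set is {q2}.
A 4-state machine:
        0   1  
>  q0   q1  q0 
   q1   q2  q1 
 * q2   q3  q2 
   q3   q3  q3 
(> = start, * = accepting)

start=q0; accept=q2; q0-0->q1; q0-1->q0; q1-0->q2; q1-1->q1; q2-0->q3; q2-1->q2; q3-0->q3; q3-1->q3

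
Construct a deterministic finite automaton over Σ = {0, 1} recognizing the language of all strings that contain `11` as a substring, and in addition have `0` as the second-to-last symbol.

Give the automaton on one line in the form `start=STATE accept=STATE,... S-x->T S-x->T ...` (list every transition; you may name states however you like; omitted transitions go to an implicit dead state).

Handle the two conditions separately and then intersect. One (3 states) tracks whether and how much of `11` has been seen; the other (7 states) tracks the last 2 symbols read. Each combined state is a pair, one component from each; accept when both components accept. Minimizing collapses redundant product states.
A 6-state machine:
       0  1 
>  A   A  B 
   B   A  C 
   C   D  C 
   D   E  F 
 * E   E  F 
 * F   D  C 
(> = start, * = accepting)

start=A accept=E,F A-0->A A-1->B B-0->A B-1->C C-0->D C-1->C D-0->E D-1->F E-0->E E-1->F F-0->D F-1->C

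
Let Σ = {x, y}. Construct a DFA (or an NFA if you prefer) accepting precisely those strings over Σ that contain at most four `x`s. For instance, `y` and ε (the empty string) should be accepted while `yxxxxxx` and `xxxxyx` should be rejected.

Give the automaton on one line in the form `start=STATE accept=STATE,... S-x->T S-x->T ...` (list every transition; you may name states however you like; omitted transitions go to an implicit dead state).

start=s0 accept=s0,s1,s2,s3,s4 s0-x->s1 s0-y->s0 s1-x->s2 s1-y->s1 s2-x->s3 s2-y->s2 s3-x->s4 s3-y->s3 s4-x->s5 s4-y->s4 s5-x->s5 s5-y->s5

Only the number of `x`s matters, and only up to 5. Make a chain s0 → s1 → s2 → s3 → s4 → s5 advanced by each `x` (with s5 absorbing); every other symbol self-loops. The accepting set is {s0, s1, s2, s3, s4}.
With 6 states:
        x   y  
>* s0   s1  s0 
 * s1   s2  s1 
 * s2   s3  s2 
 * s3   s4  s3 
 * s4   s5  s4 
   s5   s5  s5 
(> = start, * = accepting)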